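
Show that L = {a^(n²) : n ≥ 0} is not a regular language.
Assume for contradiction that L is regular, and let p ≥ 1 be the pumping length given by the pumping lemma.
Choose s = a^(p²). Then s ∈ L and |s| = p² ≥ p.
By the pumping lemma, s = xyz for some x, y, z with |xy| ≤ p, |y| ≥ 1, and xy^i z ∈ L for every i ≥ 0.
Here y = a^k for some k with 1 ≤ k ≤ |xy| ≤ p.

Take i = 2: |xy²z| = p² + k.
Now p² < p² + k ≤ p² + p < p² + 2p + 1 = (p + 1)².
So |xy²z| lies strictly between the consecutive squares p² and (p + 1)², hence is not a perfect square, and xy²z ∉ L.

This contradicts the pumping lemma, which requires xy^i z ∈ L for all i ≥ 0.
Hence L = {a^(n²) : n ≥ 0} is not regular. ∎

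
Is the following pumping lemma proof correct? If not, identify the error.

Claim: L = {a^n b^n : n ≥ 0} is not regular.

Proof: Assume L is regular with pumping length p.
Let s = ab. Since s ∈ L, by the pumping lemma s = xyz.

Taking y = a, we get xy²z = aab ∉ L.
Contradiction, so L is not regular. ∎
The proof is INCORRECT.

Error: The string s = ab may be shorter than p.
The pumping lemma only applies to strings with |s| ≥ p, and p is not under our control.
We must choose s in terms of p, e.g. s = a^p b^p, to ensure |s| ≥ p.
(The proof also fixes one particular y; a valid argument must handle every decomposition with |xy| ≤ p and |y| ≥ 1 — for s = a^p b^p this forces y = a^k, and then xy²z = a^(p+k) b^p ∉ L.)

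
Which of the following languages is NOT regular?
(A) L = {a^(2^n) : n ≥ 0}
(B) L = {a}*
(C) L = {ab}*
(A) {a^(2^n) : n ≥ 0}

(A) L = {a^(2^n) : n ≥ 0} is NOT regular.

The pumping lemma can be used to prove this:
After pumping, length is no longer a power of 2

The other languages are regular because they can be recognized by finite automata.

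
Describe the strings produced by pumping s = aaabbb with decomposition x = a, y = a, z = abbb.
{xy^i z : i ≥ 0} = {a^(2+i) b^3 : i ≥ 0} = {aabbb, aaabbb, aaaabbb, ...}

With x = a, y = a, z = abbb: Starting with aaabbb and pumping the second 'a', we get strings with 2+i a's followed by 3 b's for i = 0, 1, 2, ...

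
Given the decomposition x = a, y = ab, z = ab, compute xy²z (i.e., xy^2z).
aababab

Given x = 'a', y = 'ab', z = 'ab' and i = 2:

xy^2z = x + y·y·...·y (2 times) + z
       = 'a' + 'ab'^2 + 'ab'
       = 'a' + 'abab' + 'ab'
       = 'aababab'

The pumped string is 'aababab' with length 7.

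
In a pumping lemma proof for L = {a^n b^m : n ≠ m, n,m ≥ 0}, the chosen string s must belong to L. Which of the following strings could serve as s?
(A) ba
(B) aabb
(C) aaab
(C) aaab

The pumping lemma is applied to a string s that lies in L, so first check membership of each option:
- (A) ba has an a after a b, so it is not of the form a^n b^m and is not in L ✗
- (B) aabb = a^2 b^2 has n = m = 2, so it is not in L ✗
- (C) aaab = a^3 b^1 with 3 ≠ 1, so it is in L ✓

Only (C) aaab is in L, so it is the only candidate that could play the role of s.
(In a complete proof one picks s in terms of the pumping length p so that |s| ≥ p is guaranteed; a fixed string like aaab illustrates the shape of such an s.)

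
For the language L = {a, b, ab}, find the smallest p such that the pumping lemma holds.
p = 3

For a finite language L, the pumping lemma holds vacuously if p > max|s| for s ∈ L.

The longest string in L = {a, b, ab} has length 2.
If p = 3, then no string s ∈ L has |s| ≥ p, so the condition is vacuously true.

The minimum pumping length is p = 3.

Why no smaller p works: for any p ≤ 2, the longest string s ∈ L has |s| = 2 ≥ p, so it would
have to be pumpable; but pumping up (i = 2, 3, ...) produces ever longer strings, which cannot all lie in the
finite language L. So the pumping property fails for every p ≤ 2.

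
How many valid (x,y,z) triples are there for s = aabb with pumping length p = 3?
6

For s = 'aabb' with pumping length p = 3:

Constraints: |xy| ≤ 3, |y| > 0

Valid decompositions (|xy| ≤ p, |y| ≥ 1):
  • x='', y='a', z='abb'
  • x='a', y='a', z='bb'
  • x='', y='aa', z='bb'
  • x='aa', y='b', z='b'
  • x='a', y='ab', z='b'
  • x='', y='aab', z='b'

Total count: 6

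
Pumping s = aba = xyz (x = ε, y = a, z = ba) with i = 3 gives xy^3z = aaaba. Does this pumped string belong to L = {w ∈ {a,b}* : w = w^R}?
No

xy³z = ε · aaa · ba = aaaba.
aaaba reversed is abaaa ≠ aaaba, so it is not a palindrome and is not in L.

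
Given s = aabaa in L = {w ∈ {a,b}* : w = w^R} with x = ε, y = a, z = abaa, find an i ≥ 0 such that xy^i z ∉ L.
i = 0

xy⁰z = ε · ε · abaa = abaa; abaa reversed is aaba ≠ abaa, so it is not a palindrome and is not in L.
(Other choices also work, e.g. i = 2, 3; only i = 1 is guaranteed to stay in L since xy¹z = s.)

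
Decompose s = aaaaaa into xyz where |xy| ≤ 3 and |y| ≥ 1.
x = '', y = 'aa', z = 'aaaa'

For s = aaaaaa and p = 3, one valid decomposition is:
- x = '' (length 0)
- y = 'aa' (length 2)
- z = 'aaaa' (length 4)

Verification:
- xyz = '' + 'aa' + 'aaaa' = aaaaaa ✓
- |xy| = 2 ≤ 3 ✓
- |y| = 2 > 0 ✓

All pumping lemma constraints are satisfied.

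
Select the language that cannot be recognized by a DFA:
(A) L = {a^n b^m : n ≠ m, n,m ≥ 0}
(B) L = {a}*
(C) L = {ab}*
(A) {a^n b^m : n ≠ m, n,m ≥ 0}

(A) L = {a^n b^m : n ≠ m, n,m ≥ 0} is NOT regular.

The pumping lemma can be used to prove this:
After pumping a's, we can make n = m

The other languages are regular because they can be recognized by finite automata.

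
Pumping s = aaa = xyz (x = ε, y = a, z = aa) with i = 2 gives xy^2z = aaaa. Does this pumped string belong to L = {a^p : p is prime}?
No

xy²z = ε · aa · aa = aaaa.
aaaa has length 4 = 2 × 2, which is not prime, so it is not in L.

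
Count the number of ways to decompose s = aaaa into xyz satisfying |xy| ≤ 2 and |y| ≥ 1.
3

For s = 'aaaa' with pumping length p = 2:

Constraints: |xy| ≤ 2, |y| > 0

Valid decompositions (|xy| ≤ p, |y| ≥ 1):
  • x='', y='a', z='aaa'
  • x='a', y='a', z='aa'
  • x='', y='aa', z='aa'

Total count: 3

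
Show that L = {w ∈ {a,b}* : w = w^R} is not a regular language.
Assume for contradiction that L is regular, and let p ≥ 1 be the pumping length given by the pumping lemma.
Choose s = a^p b a^p. Then s ∈ L (it reads the same in both directions) and |s| = 2p + 1 ≥ p.
By the pumping lemma, s = xyz for some x, y, z with |xy| ≤ p, |y| ≥ 1, and xy^i z ∈ L for every i ≥ 0.
Since |xy| ≤ p and the first p symbols of s are all a's, y = a^k for some k with 1 ≤ k ≤ p.

Take i = 2: xy²z = a^(p + k) b a^p.
Its reversal is a^p b a^(p + k). These differ because the block of a's before the unique b has length p + k in one and p in the other, and p + k ≠ p since k ≥ 1. So xy²z is not a palindrome, i.e. xy²z ∉ L.

This contradicts the pumping lemma, which requires xy^i z ∈ L for all i ≥ 0.
Hence L = {w ∈ {a,b}* : w = w^R} is not regular. ∎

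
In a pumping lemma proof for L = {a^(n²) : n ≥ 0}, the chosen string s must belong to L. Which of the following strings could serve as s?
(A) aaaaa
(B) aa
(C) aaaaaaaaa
(C) aaaaaaaaa

The pumping lemma is applied to a string s that lies in L, so first check membership of each option:
- (A) aaaaa has length 5, strictly between 2² = 4 and 3² = 9, so it is not in L ✗
- (B) aa has length 2, strictly between 1² = 1 and 2² = 4, so it is not in L ✗
- (C) aaaaaaaaa has length 9 = 3², a perfect square, so it is in L ✓

Only (C) aaaaaaaaa is in L, so it is the only candidate that could play the role of s.
(In a complete proof one picks s in terms of the pumping length p so that |s| ≥ p is guaranteed; a fixed string like aaaaaaaaa illustrates the shape of such an s.)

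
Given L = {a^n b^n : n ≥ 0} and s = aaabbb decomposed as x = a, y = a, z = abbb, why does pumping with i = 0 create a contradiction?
xy⁰z = aabbb ∉ L

Pumping with i = 0 replaces y = a by y⁰ = ε:
- Original: s = xyz = aaabbb; aaabbb = a^3 b^3 has equal counts (3 = 3), so it is in L
- Pumped: xy⁰z = a · ε · abbb = aabbb
- aabbb has 2 a's and 3 b's; 2 ≠ 3, so it is not in L

The pumping lemma would require xy⁰z ∈ L, so this decomposition yields a contradiction.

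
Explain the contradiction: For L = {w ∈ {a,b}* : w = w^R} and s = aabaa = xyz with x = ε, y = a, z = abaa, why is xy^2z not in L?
xy²z = aaabaa ∉ L

Pumping with i = 2 replaces y = a by y² = aa:
- Original: s = xyz = aabaa; aabaa reversed is aabaa, the same string, so it is a palindrome and is in L
- Pumped: xy²z = ε · aa · abaa = aaabaa
- aaabaa reversed is aabaaa ≠ aaabaa, so it is not a palindrome and is not in L

The pumping lemma would require xy²z ∈ L, so this decomposition yields a contradiction.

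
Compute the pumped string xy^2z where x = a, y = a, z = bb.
aaabb

Given x = 'a', y = 'a', z = 'bb' and i = 2:

xy^2z = x + y·y·...·y (2 times) + z
       = 'a' + 'a'^2 + 'bb'
       = 'a' + 'aa' + 'bb'
       = 'aaabb'

The pumped string is 'aaabb' with length 5.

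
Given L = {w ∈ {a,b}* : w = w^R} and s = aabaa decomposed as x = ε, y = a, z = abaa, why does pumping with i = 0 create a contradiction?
xy⁰z = abaa ∉ L

Pumping with i = 0 replaces y = a by y⁰ = ε:
- Original: s = xyz = aabaa; aabaa reversed is aabaa, the same string, so it is a palindrome and is in L
- Pumped: xy⁰z = ε · ε · abaa = abaa
- abaa reversed is aaba ≠ abaa, so it is not a palindrome and is not in L

The pumping lemma would require xy⁰z ∈ L, so this decomposition yields a contradiction.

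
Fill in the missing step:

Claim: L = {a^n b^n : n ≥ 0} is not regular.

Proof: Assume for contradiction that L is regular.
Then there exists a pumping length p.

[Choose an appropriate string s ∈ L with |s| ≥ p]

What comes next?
s = a^p b^p

This string is in L (has equal a's and b's) and has length 2p ≥ p.
Any decomposition xyz with |xy| ≤ p means y consists only of a's,
so pumping will unbalance the counts.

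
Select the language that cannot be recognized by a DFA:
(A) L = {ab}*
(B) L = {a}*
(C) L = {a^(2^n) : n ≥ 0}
(C) {a^(2^n) : n ≥ 0}

(C) L = {a^(2^n) : n ≥ 0} is NOT regular.

The pumping lemma can be used to prove this:
After pumping, length is no longer a power of 2

The other languages are regular because they can be recognized by finite automata.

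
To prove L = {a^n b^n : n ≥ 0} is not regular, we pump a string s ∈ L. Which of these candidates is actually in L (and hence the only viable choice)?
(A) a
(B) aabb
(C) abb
(B) aabb

The pumping lemma is applied to a string s that lies in L, so first check membership of each option:
- (A) a has 1 a's and 0 b's; 1 ≠ 0, so it is not in L ✗
- (B) aabb = a^2 b^2 has equal counts (2 = 2), so it is in L ✓
- (C) abb has 1 a's and 2 b's; 1 ≠ 2, so it is not in L ✗

Only (B) aabb is in L, so it is the only candidate that could play the role of s.
(In a complete proof one picks s in terms of the pumping length p so that |s| ≥ p is guaranteed; a fixed string like aabb illustrates the shape of such an s.)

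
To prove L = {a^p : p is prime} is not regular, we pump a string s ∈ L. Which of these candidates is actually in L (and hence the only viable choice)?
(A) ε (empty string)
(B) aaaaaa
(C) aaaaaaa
(C) aaaaaaa

The pumping lemma is applied to a string s that lies in L, so first check membership of each option:
- (A) ε has length 0, which is not prime, so it is not in L ✗
- (B) aaaaaa has length 6 = 2 × 3, which is not prime, so it is not in L ✗
- (C) aaaaaaa has length 7, which is prime, so it is in L ✓

Only (C) aaaaaaa is in L, so it is the only candidate that could play the role of s.
(In a complete proof one picks s in terms of the pumping length p so that |s| ≥ p is guaranteed; a fixed string like aaaaaaa illustrates the shape of such an s.)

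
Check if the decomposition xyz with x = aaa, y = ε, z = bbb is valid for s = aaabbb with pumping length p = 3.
Violated: |y| > 0

The decomposition x = aaa, y = ε, z = bbb for s = aaabbb with p = 3
violates the constraint: |y| > 0

|y| = 0, but the pumping lemma requires |y| > 0 (y must be non-empty).

Pumping lemma constraints:
1. xyz = s (decomposition is valid)
2. |xy| ≤ p
3. |y| > 0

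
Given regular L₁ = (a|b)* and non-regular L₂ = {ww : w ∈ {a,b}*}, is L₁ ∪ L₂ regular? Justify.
Yes — L₁ ∪ L₂ is regular.

{ww} ⊆ (a|b)*, so L₁ ∪ L₂ = (a|b)*, which is regular.

Note that the bare facts "L₁ regular, L₂ non-regular" do not settle the question by themselves: the closure of regular languages under ∪, ∩, complement and difference applies only when BOTH operands are regular. With a non-regular operand the result can come out regular or non-regular depending on the specific languages, so one has to work out L₁ ∪ L₂ for this particular pair, as above.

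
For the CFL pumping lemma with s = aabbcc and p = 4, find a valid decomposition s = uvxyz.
u='a', v='a', x='bb', y='c', z='c'

For s = aabbcc with pumping length p = 4:

One valid decomposition:
- u = 'a'
- v = 'a'
- x = 'bb'
- y = 'c'
- z = 'c'

Verification:
- uvxyz = 'a' + 'a' + 'bb' + 'c' + 'c' = aabbcc ✓
- |vxy| = |'abbc'| = 4 ≤ 4 ✓
- |vy| = |'ac'| = 2 > 0 ✓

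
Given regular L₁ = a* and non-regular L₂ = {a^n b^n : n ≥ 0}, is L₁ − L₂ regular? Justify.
Yes — L₁ − L₂ is regular.

The only string of a* that lies in {a^n b^n} is ε, so L₁ − L₂ = a* − {ε} = a⁺ = aa*, which is regular.

Note that the bare facts "L₁ regular, L₂ non-regular" do not settle the question by themselves: the closure of regular languages under ∪, ∩, complement and difference applies only when BOTH operands are regular. With a non-regular operand the result can come out regular or non-regular depending on the specific languages, so one has to work out L₁ − L₂ for this particular pair, as above.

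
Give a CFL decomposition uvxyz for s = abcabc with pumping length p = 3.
u='ab', v='c', x='a', y='b', z='c'

For s = abcabc with pumping length p = 3:

One valid decomposition:
- u = 'ab'
- v = 'c'
- x = 'a'
- y = 'b'
- z = 'c'

Verification:
- uvxyz = 'ab' + 'c' + 'a' + 'b' + 'c' = abcabc ✓
- |vxy| = |'cab'| = 3 ≤ 3 ✓
- |vy| = |'cb'| = 2 > 0 ✓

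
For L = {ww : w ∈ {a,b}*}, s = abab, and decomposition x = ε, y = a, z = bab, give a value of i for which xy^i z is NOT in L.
i = 3

xy³z = ε · aaa · bab = aaabab; aaabab has length 6; its halves are aaa and bab, which differ, so it is not in L.
(Other choices also work, e.g. i = 0, 2; only i = 1 is guaranteed to stay in L since xy¹z = s.)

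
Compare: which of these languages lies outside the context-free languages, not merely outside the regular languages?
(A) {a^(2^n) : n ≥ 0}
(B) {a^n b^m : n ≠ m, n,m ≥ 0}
(A) {a^(2^n) : n ≥ 0}

(A) {a^(2^n) : n ≥ 0} requires the CFL pumping lemma.

- {a^n b^m : n ≠ m, n,m ≥ 0} is context-free (but not regular)
  • Can be shown non-regular with the regular pumping lemma
  • After pumping a's, we can make n = m

- {a^(2^n) : n ≥ 0} is NOT context-free
  • Requires the CFL pumping lemma to prove
  • Gaps between powers of 2 grow exponentially

The CFL pumping lemma is "stronger" in that it can prove non-membership
in the larger class of context-free languages.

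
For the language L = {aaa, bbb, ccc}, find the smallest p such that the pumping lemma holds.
p = 4

For a finite language L, the pumping lemma holds vacuously if p > max|s| for s ∈ L.

The longest string in L = {aaa, bbb, ccc} has length 3.
If p = 4, then no string s ∈ L has |s| ≥ p, so the condition is vacuously true.

The minimum pumping length is p = 4.

Why no smaller p works: for any p ≤ 3, the longest string s ∈ L has |s| = 3 ≥ p, so it would
have to be pumpable; but pumping up (i = 2, 3, ...) produces ever longer strings, which cannot all lie in the
finite language L. So the pumping property fails for every p ≤ 3.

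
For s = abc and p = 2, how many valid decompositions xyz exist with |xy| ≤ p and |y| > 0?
3

For s = 'abc' with pumping length p = 2:

Constraints: |xy| ≤ 2, |y| > 0

Valid decompositions (|xy| ≤ p, |y| ≥ 1):
  • x='', y='a', z='bc'
  • x='a', y='b', z='c'
  • x='', y='ab', z='c'

Total count: 3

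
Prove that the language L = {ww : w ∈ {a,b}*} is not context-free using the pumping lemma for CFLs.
Assume for contradiction that L is context-free, and let p ≥ 1 be the pumping length given by the pumping lemma for CFLs.
Choose s = a^p b^p a^p b^p. Then s ∈ L (take w = a^p b^p) and |s| = 4p ≥ p.
By the CFL pumping lemma, s = uvxyz for some u, v, x, y, z with |vxy| ≤ p, |vy| ≥ 1, and uv^i xy^i z ∈ L for every i ≥ 0.

Write s as four blocks A₁ B₁ A₂ B₂ with A₁ = A₂ = a^p and B₁ = B₂ = b^p. Since |vxy| ≤ p, the window vxy lies inside at most two adjacent blocks. Take i = 0 and let t = uxz, so |t| = 4p − |vy| with 1 ≤ |vy| ≤ p. If |t| is odd, t ∉ L immediately, so assume |vy| is even (hence |vy| ≥ 2) and |t|/2 = 2p − |vy|/2, which satisfies p ≤ |t|/2 ≤ 2p − 1.

Case 1 (vxy inside A₁B₁): t = a^(p−j) b^(p−l) a^p b^p with j + l = |vy|. The second half of t has length < 2p, so it is a suffix of the trailing a^p b^p and ends in b; the first half is a^(p−j) b^(p−l) a^((j+l)/2), which ends in a because (j+l)/2 ≥ 1. The halves differ, so t ∉ L.

Case 2 (vxy inside B₁A₂, straddling the middle): t = a^p b^(p−j) a^(p−l) b^p with j + l = |vy|. If t = ww, then w is a prefix of t of length ≥ p, so w begins with a^p; and w is a suffix of t of length ≥ p, so w ends with b^p. That forces |w| ≥ 2p, contradicting |w| = |t|/2 ≤ 2p − 1. So t ∉ L.

Case 3 (vxy inside A₂B₂): t = a^p b^p a^(p−j) b^(p−l) with j + l = |vy|. The first half of t is a prefix of a^p b^p, so it begins with a; the second half is b^((j+l)/2) a^(p−j) b^(p−l), which begins with b. The halves differ, so t ∉ L.

In every case uv⁰xy⁰z = uxz ∉ L.

This contradicts the CFL pumping lemma, which requires uv^i xy^i z ∈ L for all i ≥ 0.
Hence L = {ww : w ∈ {a,b}*} is not context-free. ∎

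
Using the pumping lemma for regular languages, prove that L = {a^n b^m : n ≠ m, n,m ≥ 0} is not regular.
Assume for contradiction that L is regular, and let p ≥ 1 be the pumping length given by the pumping lemma.
Choose s = a^p b^(p + p!). Then s ∈ L because p ≠ p + p! (as p! ≥ 1), and |s| ≥ p.
By the pumping lemma, s = xyz for some x, y, z with |xy| ≤ p, |y| ≥ 1, and xy^i z ∈ L for every i ≥ 0.
Since |xy| ≤ p and the first p symbols of s are all a's, y = a^k for some k with 1 ≤ k ≤ p.
For every i ≥ 0, xy^i z = a^(p + (i − 1)k) b^(p + p!).

Because 1 ≤ k ≤ p, k divides p!. Let t = p!/k (a positive integer) and take i = t + 1.
Then the number of a's is p + tk = p + p!, which equals the number of b's.
So xy^(t+1) z = a^(p + p!) b^(p + p!) has equally many a's and b's and is NOT in L.

This contradicts the pumping lemma, which requires xy^i z ∈ L for all i ≥ 0.
Hence L = {a^n b^m : n ≠ m, n,m ≥ 0} is not regular. ∎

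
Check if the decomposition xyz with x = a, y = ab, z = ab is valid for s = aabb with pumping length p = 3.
Violated: xyz = s

The decomposition x = a, y = ab, z = ab for s = aabb with p = 3
violates the constraint: xyz = s

xyz = 'a' + 'ab' + 'ab' = 'aabab' ≠ 'aabb' = s. The decomposition doesn't reconstruct s.

Pumping lemma constraints:
1. xyz = s (decomposition is valid)
2. |xy| ≤ p
3. |y| > 0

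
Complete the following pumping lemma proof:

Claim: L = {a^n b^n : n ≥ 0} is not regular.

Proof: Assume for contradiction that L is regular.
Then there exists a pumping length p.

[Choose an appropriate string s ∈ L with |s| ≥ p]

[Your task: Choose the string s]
s = a^p b^p

This string is in L (has equal a's and b's) and has length 2p ≥ p.
Any decomposition xyz with |xy| ≤ p means y consists only of a's,
so pumping will unbalance the counts.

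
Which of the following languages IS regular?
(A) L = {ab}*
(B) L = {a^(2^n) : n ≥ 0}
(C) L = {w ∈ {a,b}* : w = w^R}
(A) {ab}*

(A) L = {ab}* is regular.

This can be recognized by a finite automaton (DFA/NFA).
Regular expressions like {ab}* define regular languages.

The other choices are not regular:
- {w ∈ {a,b}* : w = w^R}: After pumping, the string is no longer symmetric
- {a^(2^n) : n ≥ 0}: After pumping, length is no longer a power of 2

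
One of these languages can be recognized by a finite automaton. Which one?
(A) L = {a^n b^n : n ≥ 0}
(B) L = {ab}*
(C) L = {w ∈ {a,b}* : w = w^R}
(B) {ab}*

(B) L = {ab}* is regular.

This can be recognized by a finite automaton (DFA/NFA).
Regular expressions like {ab}* define regular languages.

The other choices are not regular:
- {w ∈ {a,b}* : w = w^R}: After pumping, the string is no longer symmetric
- {a^n b^n : n ≥ 0}: After pumping, the number of a's and b's become unequal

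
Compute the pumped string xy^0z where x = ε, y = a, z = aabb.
aabb

Given x = '', y = 'a', z = 'aabb' and i = 0:

xy^0z = x + y·y·...·y (0 times) + z
       = '' + 'a'^0 + 'aabb'
       = '' + '' + 'aabb'
       = 'aabb'

The pumped string is 'aabb' with length 4.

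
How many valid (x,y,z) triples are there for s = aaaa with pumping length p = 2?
3

For s = 'aaaa' with pumping length p = 2:

Constraints: |xy| ≤ 2, |y| > 0

Valid decompositions (|xy| ≤ p, |y| ≥ 1):
  • x='', y='a', z='aaa'
  • x='a', y='a', z='aa'
  • x='', y='aa', z='aa'

Total count: 3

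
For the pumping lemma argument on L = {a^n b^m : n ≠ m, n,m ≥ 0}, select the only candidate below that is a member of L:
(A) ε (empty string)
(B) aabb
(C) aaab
(C) aaab

The pumping lemma is applied to a string s that lies in L, so first check membership of each option:
- (A) ε = a^0 b^0 has n = m = 0, so it is not in L ✗
- (B) aabb = a^2 b^2 has n = m = 2, so it is not in L ✗
- (C) aaab = a^3 b^1 with 3 ≠ 1, so it is in L ✓

Only (C) aaab is in L, so it is the only candidate that could play the role of s.
(In a complete proof one picks s in terms of the pumping length p so that |s| ≥ p is guaranteed; a fixed string like aaab illustrates the shape of such an s.)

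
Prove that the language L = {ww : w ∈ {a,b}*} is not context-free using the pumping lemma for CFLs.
Assume for contradiction that L is context-free, and let p ≥ 1 be the pumping length given by the pumping lemma for CFLs.
Choose s = a^p b^p a^p b^p. Then s ∈ L (take w = a^p b^p) and |s| = 4p ≥ p.
By the CFL pumping lemma, s = uvxyz for some u, v, x, y, z with |vxy| ≤ p, |vy| ≥ 1, and uv^i xy^i z ∈ L for every i ≥ 0.

Write s as four blocks A₁ B₁ A₂ B₂ with A₁ = A₂ = a^p and B₁ = B₂ = b^p. Since |vxy| ≤ p, the window vxy lies inside at most two adjacent blocks. Take i = 0 and let t = uxz, so |t| = 4p − |vy| with 1 ≤ |vy| ≤ p. If |t| is odd, t ∉ L immediately, so assume |vy| is even (hence |vy| ≥ 2) and |t|/2 = 2p − |vy|/2, which satisfies p ≤ |t|/2 ≤ 2p − 1.

Case 1 (vxy inside A₁B₁): t = a^(p−j) b^(p−l) a^p b^p with j + l = |vy|. The second half of t has length < 2p, so it is a suffix of the trailing a^p b^p and ends in b; the first half is a^(p−j) b^(p−l) a^((j+l)/2), which ends in a because (j+l)/2 ≥ 1. The halves differ, so t ∉ L.

Case 2 (vxy inside B₁A₂, straddling the middle): t = a^p b^(p−j) a^(p−l) b^p with j + l = |vy|. If t = ww, then w is a prefix of t of length ≥ p, so w begins with a^p; and w is a suffix of t of length ≥ p, so w ends with b^p. That forces |w| ≥ 2p, contradicting |w| = |t|/2 ≤ 2p − 1. So t ∉ L.

Case 3 (vxy inside A₂B₂): t = a^p b^p a^(p−j) b^(p−l) with j + l = |vy|. The first half of t is a prefix of a^p b^p, so it begins with a; the second half is b^((j+l)/2) a^(p−j) b^(p−l), which begins with b. The halves differ, so t ∉ L.

In every case uv⁰xy⁰z = uxz ∉ L.

This contradicts the CFL pumping lemma, which requires uv^i xy^i z ∈ L for all i ≥ 0.
Hence L = {ww : w ∈ {a,b}*} is not context-free. ∎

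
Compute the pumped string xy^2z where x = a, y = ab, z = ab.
aababab

Given x = 'a', y = 'ab', z = 'ab' and i = 2:

xy^2z = x + y·y·...·y (2 times) + z
       = 'a' + 'ab'^2 + 'ab'
       = 'a' + 'abab' + 'ab'
       = 'aababab'

The pumped string is 'aababab' with length 7.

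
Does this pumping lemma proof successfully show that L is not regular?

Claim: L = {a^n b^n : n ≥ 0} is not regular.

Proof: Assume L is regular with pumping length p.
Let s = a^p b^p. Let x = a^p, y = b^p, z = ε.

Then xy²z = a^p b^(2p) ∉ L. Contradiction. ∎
The proof is INCORRECT.

Error: The decomposition violates |xy| ≤ p.
With x = a^p and y = b^p, we have |xy| = 2p > p.
The pumping lemma requires |xy| ≤ p, so y must be within the first p characters.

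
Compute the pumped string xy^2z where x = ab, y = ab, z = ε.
ababab

Given x = 'ab', y = 'ab', z = '' and i = 2:

xy^2z = x + y·y·...·y (2 times) + z
       = 'ab' + 'ab'^2 + ''
       = 'ab' + 'abab' + ''
       = 'ababab'

The pumped string is 'ababab' with length 6.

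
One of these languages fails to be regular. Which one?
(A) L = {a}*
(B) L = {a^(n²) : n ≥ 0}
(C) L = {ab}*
(B) {a^(n²) : n ≥ 0}

(B) L = {a^(n²) : n ≥ 0} is NOT regular.

The pumping lemma can be used to prove this:
After pumping, length is no longer a perfect square

The other languages are regular because they can be recognized by finite automata.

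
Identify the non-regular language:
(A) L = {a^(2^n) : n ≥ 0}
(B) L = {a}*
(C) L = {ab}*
(A) {a^(2^n) : n ≥ 0}

(A) L = {a^(2^n) : n ≥ 0} is NOT regular.

The pumping lemma can be used to prove this:
After pumping, length is no longer a power of 2

The other languages are regular because they can be recognized by finite automata.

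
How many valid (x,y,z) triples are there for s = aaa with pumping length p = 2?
3

For s = 'aaa' with pumping length p = 2:

Constraints: |xy| ≤ 2, |y| > 0

Valid decompositions (|xy| ≤ p, |y| ≥ 1):
  • x='', y='a', z='aa'
  • x='a', y='a', z='a'
  • x='', y='aa', z='a'

Total count: 3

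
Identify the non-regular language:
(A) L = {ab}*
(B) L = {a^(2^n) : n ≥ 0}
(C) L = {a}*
(B) {a^(2^n) : n ≥ 0}

(B) L = {a^(2^n) : n ≥ 0} is NOT regular.

The pumping lemma can be used to prove this:
After pumping, length is no longer a power of 2

The other languages are regular because they can be recognized by finite automata.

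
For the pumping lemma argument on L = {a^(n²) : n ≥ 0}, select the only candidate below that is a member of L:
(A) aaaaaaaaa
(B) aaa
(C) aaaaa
(A) aaaaaaaaa

The pumping lemma is applied to a string s that lies in L, so first check membership of each option:
- (A) aaaaaaaaa has length 9 = 3², a perfect square, so it is in L ✓
- (B) aaa has length 3, strictly between 1² = 1 and 2² = 4, so it is not in L ✗
- (C) aaaaa has length 5, strictly between 2² = 4 and 3² = 9, so it is not in L ✗

Only (A) aaaaaaaaa is in L, so it is the only candidate that could play the role of s.
(In a complete proof one picks s in terms of the pumping length p so that |s| ≥ p is guaranteed; a fixed string like aaaaaaaaa illustrates the shape of such an s.)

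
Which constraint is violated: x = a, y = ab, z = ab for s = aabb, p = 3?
Violated: xyz = s

The decomposition x = a, y = ab, z = ab for s = aabb with p = 3
violates the constraint: xyz = s

xyz = 'a' + 'ab' + 'ab' = 'aabab' ≠ 'aabb' = s. The decomposition doesn't reconstruct s.

Pumping lemma constraints:
1. xyz = s (decomposition is valid)
2. |xy| ≤ p
3. |y| > 0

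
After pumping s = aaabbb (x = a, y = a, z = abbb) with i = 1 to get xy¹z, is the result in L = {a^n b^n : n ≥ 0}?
Yes

xy¹z = a · a · abbb = aaabbb.
aaabbb = a^3 b^3 has equal counts (3 = 3), so it is in L.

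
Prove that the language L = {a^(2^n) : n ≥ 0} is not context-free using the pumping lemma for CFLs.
Assume for contradiction that L is context-free, and let p ≥ 1 be the pumping length given by the pumping lemma for CFLs.
Choose s = a^(2^p). Then s ∈ L and |s| = 2^p ≥ p.
By the CFL pumping lemma, s = uvxyz for some u, v, x, y, z with |vxy| ≤ p, |vy| ≥ 1, and uv^i xy^i z ∈ L for every i ≥ 0.
All symbols are a's, so only lengths matter: let k = |vy|, with 1 ≤ k ≤ |vxy| ≤ p < 2^p.

Take i = 2: |uv²xy²z| = 2^p + k, and 2^p < 2^p + k < 2^p + 2^p = 2^(p+1).
So the length lies strictly between consecutive powers of two and is not a power of 2; uv²xy²z ∉ L.

This contradicts the CFL pumping lemma, which requires uv^i xy^i z ∈ L for all i ≥ 0.
Hence L = {a^(2^n) : n ≥ 0} is not context-free. ∎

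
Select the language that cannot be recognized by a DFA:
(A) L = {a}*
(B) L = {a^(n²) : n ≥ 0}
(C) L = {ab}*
(B) {a^(n²) : n ≥ 0}

(B) L = {a^(n²) : n ≥ 0} is NOT regular.

The pumping lemma can be used to prove this:
After pumping, length is no longer a perfect square

The other languages are regular because they can be recognized by finite automata.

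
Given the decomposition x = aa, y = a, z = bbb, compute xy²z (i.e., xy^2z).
aaaabbb

Given x = 'aa', y = 'a', z = 'bbb' and i = 2:

xy^2z = x + y·y·...·y (2 times) + z
       = 'aa' + 'a'^2 + 'bbb'
       = 'aa' + 'aa' + 'bbb'
       = 'aaaabbb'

The pumped string is 'aaaabbb' with length 7.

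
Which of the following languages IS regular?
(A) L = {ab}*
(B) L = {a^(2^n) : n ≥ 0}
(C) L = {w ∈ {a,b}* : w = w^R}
(A) {ab}*

(A) L = {ab}* is regular.

This can be recognized by a finite automaton (DFA/NFA).
Regular expressions like {ab}* define regular languages.

The other choices are not regular:
- {w ∈ {a,b}* : w = w^R}: After pumping, the string is no longer symmetric
- {a^(2^n) : n ≥ 0}: After pumping, length is no longer a power of 2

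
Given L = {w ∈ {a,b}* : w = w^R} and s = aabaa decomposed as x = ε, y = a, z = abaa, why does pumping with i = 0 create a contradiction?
xy⁰z = abaa ∉ L

Pumping with i = 0 replaces y = a by y⁰ = ε:
- Original: s = xyz = aabaa; aabaa reversed is aabaa, the same string, so it is a palindrome and is in L
- Pumped: xy⁰z = ε · ε · abaa = abaa
- abaa reversed is aaba ≠ abaa, so it is not a palindrome and is not in L

The pumping lemma would require xy⁰z ∈ L, so this decomposition yields a contradiction.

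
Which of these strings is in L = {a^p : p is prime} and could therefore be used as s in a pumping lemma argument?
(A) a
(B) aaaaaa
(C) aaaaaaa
(C) aaaaaaa

The pumping lemma is applied to a string s that lies in L, so first check membership of each option:
- (A) a has length 1, which is not prime, so it is not in L ✗
- (B) aaaaaa has length 6 = 2 × 3, which is not prime, so it is not in L ✗
- (C) aaaaaaa has length 7, which is prime, so it is in L ✓

Only (C) aaaaaaa is in L, so it is the only candidate that could play the role of s.
(In a complete proof one picks s in terms of the pumping length p so that |s| ≥ p is guaranteed; a fixed string like aaaaaaa illustrates the shape of such an s.)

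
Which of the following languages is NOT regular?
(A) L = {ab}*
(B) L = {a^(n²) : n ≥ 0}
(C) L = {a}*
(B) {a^(n²) : n ≥ 0}

(B) L = {a^(n²) : n ≥ 0} is NOT regular.

The pumping lemma can be used to prove this:
After pumping, length is no longer a perfect square

The other languages are regular because they can be recognized by finite automata.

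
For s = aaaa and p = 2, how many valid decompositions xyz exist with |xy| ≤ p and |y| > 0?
3

For s = 'aaaa' with pumping length p = 2:

Constraints: |xy| ≤ 2, |y| > 0

Valid decompositions (|xy| ≤ p, |y| ≥ 1):
  • x='', y='a', z='aaa'
  • x='a', y='a', z='aa'
  • x='', y='aa', z='aa'

Total count: 3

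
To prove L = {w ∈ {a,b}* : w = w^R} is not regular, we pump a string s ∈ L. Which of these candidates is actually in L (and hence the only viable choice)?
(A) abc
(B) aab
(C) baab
(C) baab

The pumping lemma is applied to a string s that lies in L, so first check membership of each option:
- (A) abc reversed is cba ≠ abc, so it is not a palindrome and is not in L ✗
- (B) aab reversed is baa ≠ aab, so it is not a palindrome and is not in L ✗
- (C) baab reversed is baab, the same string, so it is a palindrome and is in L ✓

Only (C) baab is in L, so it is the only candidate that could play the role of s.
(In a complete proof one picks s in terms of the pumping length p so that |s| ≥ p is guaranteed; a fixed string like baab illustrates the shape of such an s.)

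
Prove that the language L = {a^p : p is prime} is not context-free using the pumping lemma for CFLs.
Assume for contradiction that L is context-free, and let p ≥ 1 be the pumping length given by the pumping lemma for CFLs.
Choose a prime q with q ≥ p and let s = a^q. Then s ∈ L and |s| = q ≥ p.
By the CFL pumping lemma, s = uvxyz for some u, v, x, y, z with |vxy| ≤ p, |vy| ≥ 1, and uv^i xy^i z ∈ L for every i ≥ 0.
All symbols are a's, so only lengths matter: let k = |vy|, with 1 ≤ k ≤ p. Then |uv^i xy^i z| = q + (i − 1)k.

Take i = q + 1: the length is q + qk = q(k + 1).
Both factors satisfy q ≥ 2 and k + 1 ≥ 2, so q(k + 1) is composite and uv^(q+1) xy^(q+1) z ∉ L.

This contradicts the CFL pumping lemma, which requires uv^i xy^i z ∈ L for all i ≥ 0.
Hence L = {a^p : p is prime} is not context-free. ∎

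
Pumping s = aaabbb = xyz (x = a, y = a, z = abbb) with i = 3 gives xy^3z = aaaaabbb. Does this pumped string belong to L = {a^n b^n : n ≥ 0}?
No

xy³z = a · aaa · abbb = aaaaabbb.
aaaaabbb has 5 a's and 3 b's; 5 ≠ 3, so it is not in L.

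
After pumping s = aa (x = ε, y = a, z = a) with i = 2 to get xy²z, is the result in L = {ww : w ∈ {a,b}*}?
No

xy²z = ε · aa · a = aaa.
aaa has odd length 3, so it cannot be written as ww and is not in L.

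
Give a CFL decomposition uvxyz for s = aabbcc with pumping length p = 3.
u='aa', v='b', x='b', y='c', z='c'

For s = aabbcc with pumping length p = 3:

One valid decomposition:
- u = 'aa'
- v = 'b'
- x = 'b'
- y = 'c'
- z = 'c'

Verification:
- uvxyz = 'aa' + 'b' + 'b' + 'c' + 'c' = aabbcc ✓
- |vxy| = |'bbc'| = 3 ≤ 3 ✓
- |vy| = |'bc'| = 2 > 0 ✓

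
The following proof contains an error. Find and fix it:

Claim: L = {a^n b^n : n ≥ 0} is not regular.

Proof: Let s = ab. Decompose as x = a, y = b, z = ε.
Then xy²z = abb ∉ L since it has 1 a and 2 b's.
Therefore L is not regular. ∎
Error: The string s = ab might be shorter than the pumping length p.

Correction: Choose s = a^p b^p to ensure |s| ≥ p. Also, the decomposition is wrong: with |xy| ≤ p, y cannot include b's when s starts with p a's.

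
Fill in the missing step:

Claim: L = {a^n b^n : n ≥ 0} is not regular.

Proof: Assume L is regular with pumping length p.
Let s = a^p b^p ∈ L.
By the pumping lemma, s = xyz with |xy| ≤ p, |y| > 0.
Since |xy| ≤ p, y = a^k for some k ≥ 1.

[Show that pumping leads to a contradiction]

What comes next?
Consider xy²z = a^(p+k) b^p.

Since k ≥ 1, we have p + k > p.
So xy²z has more a's than b's: (p+k) a's vs p b's.
This means xy²z ∉ L because a^n b^n requires equal counts.

This contradicts the pumping lemma which states xy²z ∈ L.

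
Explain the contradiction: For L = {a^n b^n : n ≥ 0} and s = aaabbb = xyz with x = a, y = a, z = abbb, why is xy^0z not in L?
xy⁰z = aabbb ∉ L

Pumping with i = 0 replaces y = a by y⁰ = ε:
- Original: s = xyz = aaabbb; aaabbb = a^3 b^3 has equal counts (3 = 3), so it is in L
- Pumped: xy⁰z = a · ε · abbb = aabbb
- aabbb has 2 a's and 3 b's; 2 ≠ 3, so it is not in L

The pumping lemma would require xy⁰z ∈ L, so this decomposition yields a contradiction.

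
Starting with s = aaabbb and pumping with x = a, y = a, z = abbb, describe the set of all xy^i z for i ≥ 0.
{xy^i z : i ≥ 0} = {a^(2+i) b^3 : i ≥ 0} = {aabbb, aaabbb, aaaabbb, ...}

With x = a, y = a, z = abbb: Starting with aaabbb and pumping the second 'a', we get strings with 2+i a's followed by 3 b's for i = 0, 1, 2, ...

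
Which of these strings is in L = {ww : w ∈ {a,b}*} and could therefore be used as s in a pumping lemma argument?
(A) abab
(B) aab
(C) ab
(A) abab

The pumping lemma is applied to a string s that lies in L, so first check membership of each option:
- (A) abab splits into halves ab · ab, which are equal, so it is in L (w = ab) ✓
- (B) aab has odd length 3, so it cannot be written as ww and is not in L ✗
- (C) ab has length 2; its halves are a and b, which differ, so it is not in L ✗

Only (A) abab is in L, so it is the only candidate that could play the role of s.
(In a complete proof one picks s in terms of the pumping length p so that |s| ≥ p is guaranteed; a fixed string like abab illustrates the shape of such an s.)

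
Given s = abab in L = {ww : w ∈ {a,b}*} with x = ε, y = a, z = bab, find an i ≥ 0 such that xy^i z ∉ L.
i = 2

xy²z = ε · aa · bab = aabab; aabab has odd length 5, so it cannot be written as ww and is not in L.
(Other choices also work, e.g. i = 0, 3; only i = 1 is guaranteed to stay in L since xy¹z = s.)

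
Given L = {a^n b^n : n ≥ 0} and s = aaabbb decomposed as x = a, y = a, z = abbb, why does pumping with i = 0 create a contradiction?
xy⁰z = aabbb ∉ L

Pumping with i = 0 replaces y = a by y⁰ = ε:
- Original: s = xyz = aaabbb; aaabbb = a^3 b^3 has equal counts (3 = 3), so it is in L
- Pumped: xy⁰z = a · ε · abbb = aabbb
- aabbb has 2 a's and 3 b's; 2 ≠ 3, so it is not in L

The pumping lemma would require xy⁰z ∈ L, so this decomposition yields a contradiction.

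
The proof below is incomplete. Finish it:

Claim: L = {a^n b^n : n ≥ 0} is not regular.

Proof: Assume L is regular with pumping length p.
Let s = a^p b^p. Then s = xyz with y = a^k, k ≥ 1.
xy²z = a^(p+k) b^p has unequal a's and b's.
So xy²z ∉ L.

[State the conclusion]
This contradicts the pumping lemma for regular languages,
which guarantees xy^i z ∈ L for all i ≥ 0.

Since our assumption that L is regular leads to a contradiction,
we conclude that L = {a^n b^n : n ≥ 0} is NOT regular. ∎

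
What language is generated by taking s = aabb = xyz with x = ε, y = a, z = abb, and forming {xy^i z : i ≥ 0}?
{xy^i z : i ≥ 0} = {a^(i+1) b^2 : i ≥ 0} = {abb, aabb, aaabb, ...}

With x = ε, y = a, z = abb: Starting with aabb and pumping the first 'a' (z = abb keeps the second 'a'), we get strings with i+1 a's followed by 2 b's for i = 0, 1, 2, ...; note bb is not produced because z always contributes one a.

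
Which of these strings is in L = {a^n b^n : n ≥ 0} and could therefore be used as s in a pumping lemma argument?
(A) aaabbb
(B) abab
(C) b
(A) aaabbb

The pumping lemma is applied to a string s that lies in L, so first check membership of each option:
- (A) aaabbb = a^3 b^3 has equal counts (3 = 3), so it is in L ✓
- (B) abab has an a after a b, so it is not of the form a^n b^n and is not in L ✗
- (C) b has 0 a's and 1 b's; 0 ≠ 1, so it is not in L ✗

Only (A) aaabbb is in L, so it is the only candidate that could play the role of s.
(In a complete proof one picks s in terms of the pumping length p so that |s| ≥ p is guaranteed; a fixed string like aaabbb illustrates the shape of such an s.)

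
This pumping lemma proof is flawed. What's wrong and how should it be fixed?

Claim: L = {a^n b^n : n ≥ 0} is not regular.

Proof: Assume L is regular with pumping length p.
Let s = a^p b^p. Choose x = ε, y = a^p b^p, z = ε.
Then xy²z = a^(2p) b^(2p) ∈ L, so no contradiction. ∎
Error: The decomposition violates |xy| ≤ p. With y = a^p b^p, |xy| = |y| = 2p > p. (The proof also miscomputes xy²z, which would be a^p b^p a^p b^p rather than a^(2p) b^(2p), and it wrongly treats one harmless decomposition as settling the matter — the prover does not get to choose the decomposition.)

Correction: The pumping lemma requires |xy| ≤ p, and the argument must handle every decomposition satisfying |xy| ≤ p, |y| ≥ 1. Since s starts with p a's, any such y consists only of a's, say y = a^k with k ≥ 1. Then xy²z = a^(p+k) b^p has unequal numbers of a's and b's, so xy²z ∉ L — the required contradiction.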